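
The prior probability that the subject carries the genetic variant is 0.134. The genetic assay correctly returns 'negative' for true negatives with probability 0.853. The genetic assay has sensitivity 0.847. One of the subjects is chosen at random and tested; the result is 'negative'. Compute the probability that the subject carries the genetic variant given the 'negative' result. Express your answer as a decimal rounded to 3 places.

Write H for 'the subject carries the genetic variant'. Prior odds H:¬H = 0.134/0.866 = 0.15473. For the 'negative' outcome, the likelihood ratio is 0.153/0.853 = 0.17937.
Posterior odds = 0.15473 × 0.17937 = 0.027754, so P(H|E) = 0.027754/(1+0.027754) = 0.027.

P(H | E) ≈ 0.027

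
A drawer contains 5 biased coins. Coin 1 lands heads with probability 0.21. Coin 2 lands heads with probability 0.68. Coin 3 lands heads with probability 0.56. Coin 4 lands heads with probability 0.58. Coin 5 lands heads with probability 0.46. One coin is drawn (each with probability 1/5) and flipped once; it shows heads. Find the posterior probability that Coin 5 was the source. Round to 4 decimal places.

Posterior probability ≈ 0.1847

Tabulate prior·likelihood by source: [1] prior 0.2, lik 0.21, product 0.04200; [2] prior 0.2, lik 0.68, product 0.1360; [3] prior 0.2, lik 0.56, product 0.1120; [4] prior 0.2, lik 0.58, product 0.1160; [5] prior 0.2, lik 0.46, product 0.09200.
Normalizing constant = 0.49800; the posterior for Coin 5 is its product over the sum, 0.09200/0.49800 = 0.1847.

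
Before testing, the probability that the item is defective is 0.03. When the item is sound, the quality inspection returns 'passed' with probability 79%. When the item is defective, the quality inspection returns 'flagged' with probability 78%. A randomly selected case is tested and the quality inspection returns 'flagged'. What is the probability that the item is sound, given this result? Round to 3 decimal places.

Let H be the event that the item is defective. P(H) = 0.03, so P(¬H) = 0.97. With E the 'flagged' result, P(E|H) = 0.78 and P(E|¬H) = 0.21.
P(E) = 0.78·0.03 + 0.21·0.97 = 0.023400 + 0.20370 = 0.22710.
By Bayes' theorem, P(H|E) = 0.023400 / 0.22710 = 0.103. Hence P(¬H|E) = 1 − 0.103 = 0.897.

P(¬H | E) ≈ 0.897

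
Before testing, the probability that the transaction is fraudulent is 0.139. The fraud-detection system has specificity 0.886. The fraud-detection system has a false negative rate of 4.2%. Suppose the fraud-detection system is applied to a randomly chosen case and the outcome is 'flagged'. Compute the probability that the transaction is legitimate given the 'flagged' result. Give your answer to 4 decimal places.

Write H for 'the transaction is fraudulent'. Prior odds H:¬H = 0.139/0.861 = 0.16144. For the 'flagged' outcome, the likelihood ratio is 0.958/0.114 = 8.4035.
Posterior odds = 0.16144 × 8.4035 = 1.3567, so P(H|E) = 1.3567/(1+1.3567) = 0.5757. Then P(¬H|E) = 1 − 0.5757 = 0.4243.

P(¬H | E) ≈ 0.4243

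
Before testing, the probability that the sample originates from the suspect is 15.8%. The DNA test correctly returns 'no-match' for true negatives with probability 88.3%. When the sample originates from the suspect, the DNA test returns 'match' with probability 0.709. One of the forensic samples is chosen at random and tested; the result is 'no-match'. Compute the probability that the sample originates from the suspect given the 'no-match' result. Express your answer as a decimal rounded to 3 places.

Write H for 'the sample originates from the suspect'. Prior odds H:¬H = 0.158/0.842 = 0.18765. For the 'no-match' outcome, the likelihood ratio is 0.291/0.883 = 0.32956.
Posterior odds = 0.18765 × 0.32956 = 0.061841, so P(H|E) = 0.061841/(1+0.061841) = 0.058.

P(H | E) ≈ 0.058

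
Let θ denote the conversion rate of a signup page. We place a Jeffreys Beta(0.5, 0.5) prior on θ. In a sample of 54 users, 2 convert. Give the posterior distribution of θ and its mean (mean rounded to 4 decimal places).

Observing 2 successes and 52 failures updates Beta(0.5, 0.5) by adding the success and failure counts to the two shape parameters: α = 0.5+2 = 2.5, β = 0.5+52 = 52.5.
Posterior mean = α/(α+β) = 2.5/55 = 0.0455.

Posterior: Beta(2.5, 52.5); mean ≈ 0.0455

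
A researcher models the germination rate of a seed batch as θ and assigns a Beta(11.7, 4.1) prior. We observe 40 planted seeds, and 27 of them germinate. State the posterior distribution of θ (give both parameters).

The binomial likelihood is conjugate to the Beta prior: with 27 successes and 13 failures, the posterior is Beta(11.7+27, 4.1+13) = Beta(38.7, 17.1).

Posterior: Beta(38.7, 17.1)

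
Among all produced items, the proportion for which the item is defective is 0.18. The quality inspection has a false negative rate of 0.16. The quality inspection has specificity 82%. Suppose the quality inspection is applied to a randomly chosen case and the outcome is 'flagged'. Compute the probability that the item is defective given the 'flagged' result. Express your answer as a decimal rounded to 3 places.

Let H be the event that the item is defective. P(H) = 0.18, so P(¬H) = 0.82. With E the 'flagged' result, P(E|H) = 0.84 and P(E|¬H) = 0.18.
P(E) = 0.84·0.18 + 0.18·0.82 = 0.15120 + 0.14760 = 0.29880.
By Bayes' theorem, P(H|E) = 0.15120 / 0.29880 = 0.506.

P(H | E) ≈ 0.506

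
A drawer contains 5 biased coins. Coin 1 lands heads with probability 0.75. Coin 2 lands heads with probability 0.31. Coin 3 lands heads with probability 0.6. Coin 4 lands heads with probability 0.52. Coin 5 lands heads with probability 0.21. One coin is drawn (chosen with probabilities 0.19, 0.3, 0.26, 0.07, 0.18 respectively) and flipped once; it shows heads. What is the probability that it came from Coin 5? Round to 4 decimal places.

P(heads|C1) = 0.75; P(heads|C2) = 0.31; P(heads|C3) = 0.6; P(heads|C4) = 0.52; P(heads|C5) = 0.21.
Prior × likelihood for each source: 0.19·0.75=0.1425, 0.3·0.31=0.09300, 0.26·0.6=0.1560, 0.07·0.52=0.03640, 0.18·0.21=0.03780. Summing gives P(heads) = 0.46570.
P(Coin 5 | heads) = 0.03780 / 0.46570 = 0.0812.

Posterior probability ≈ 0.0812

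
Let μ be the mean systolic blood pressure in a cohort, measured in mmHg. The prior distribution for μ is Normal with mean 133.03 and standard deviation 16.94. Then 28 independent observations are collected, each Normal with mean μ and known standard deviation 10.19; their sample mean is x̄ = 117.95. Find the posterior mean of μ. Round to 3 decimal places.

With known σ, the Normal prior is conjugate. Weight on the data is w = (n/σ²)/(n/σ² + 1/τ₀²) = 0.269656/(0.269656+0.00348476) = 0.98724.
Posterior mean = w·x̄ + (1−w)·μ₀ = 0.98724·117.95 + 0.012758·133.03 = 118.142.

Posterior mean ≈ 118.142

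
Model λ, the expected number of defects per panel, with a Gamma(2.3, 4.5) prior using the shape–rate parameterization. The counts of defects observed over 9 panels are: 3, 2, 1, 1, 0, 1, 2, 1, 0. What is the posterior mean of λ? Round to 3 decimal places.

Posterior mean ≈ 0.985

The Poisson likelihood adds the total count to the shape and the number of exposure periods to the rate. Here ∑xᵢ = 11 and n = 9, so shape 2.3→13.3 and rate 4.5→13.5.
E[λ | data] = 13.3/13.5 = 0.985.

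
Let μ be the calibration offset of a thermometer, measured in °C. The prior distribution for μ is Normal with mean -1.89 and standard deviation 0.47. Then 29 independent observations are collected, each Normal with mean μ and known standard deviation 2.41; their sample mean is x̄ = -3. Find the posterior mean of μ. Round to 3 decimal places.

Posterior mean ≈ -2.472

With known σ, the Normal prior is conjugate. Weight on the data is w = (n/σ²)/(n/σ² + 1/τ₀²) = 4.99303/(4.99303+4.52694) = 0.52448.
Posterior mean = w·x̄ + (1−w)·μ₀ = 0.52448·-3 + 0.47552·-1.89 = -2.472.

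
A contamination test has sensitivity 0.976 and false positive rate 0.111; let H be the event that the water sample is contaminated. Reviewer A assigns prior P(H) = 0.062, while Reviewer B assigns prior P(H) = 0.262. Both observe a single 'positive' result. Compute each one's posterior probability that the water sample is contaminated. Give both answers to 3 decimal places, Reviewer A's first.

Reviewer A: 0.368; Reviewer B: 0.757

The likelihood ratio for a 'positive' result is 0.976/0.111 = 8.7928.
Reviewer A: prior odds 0.062/0.938 = 0.066098; posterior odds 0.58119; posterior probability 0.368.
Reviewer B: prior odds 0.262/0.738 = 0.35501; posterior odds 3.1216; posterior probability 0.757.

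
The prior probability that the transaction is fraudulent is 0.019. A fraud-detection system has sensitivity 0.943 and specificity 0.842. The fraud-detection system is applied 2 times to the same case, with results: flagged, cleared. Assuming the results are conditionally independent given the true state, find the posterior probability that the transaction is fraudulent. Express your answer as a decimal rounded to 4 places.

Posterior P(H) ≈ 0.0078

With H the event that the transaction is fraudulent, the joint likelihood of the observed sequence is P(data|H) = 0.943·0.057 = 0.053751 and P(data|¬H) = 0.158·0.842 = 0.13304.
Bayes: P(H|data) = 0.019·0.053751 / (0.019·0.053751 + 0.981·0.13304) = 0.0010213/0.13153 = 0.0078.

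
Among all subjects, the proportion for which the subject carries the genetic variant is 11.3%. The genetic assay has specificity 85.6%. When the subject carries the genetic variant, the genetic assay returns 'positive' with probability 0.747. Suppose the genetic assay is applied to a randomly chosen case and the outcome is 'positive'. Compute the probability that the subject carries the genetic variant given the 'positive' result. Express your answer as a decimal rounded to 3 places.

P(H | E) ≈ 0.398

Write H for 'the subject carries the genetic variant'. Prior odds H:¬H = 0.113/0.887 = 0.12740. For the 'positive' outcome, the likelihood ratio is 0.747/0.144 = 5.1875.
Posterior odds = 0.12740 × 5.1875 = 0.66087, so P(H|E) = 0.66087/(1+0.66087) = 0.398.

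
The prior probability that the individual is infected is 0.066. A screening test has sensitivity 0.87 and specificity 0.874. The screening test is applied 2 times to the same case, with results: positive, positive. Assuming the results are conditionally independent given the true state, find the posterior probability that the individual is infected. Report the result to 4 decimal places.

With H the event that the individual is infected, the joint likelihood of the observed sequence is P(data|H) = 0.87·0.87 = 0.75690 and P(data|¬H) = 0.126·0.126 = 0.015876.
Bayes: P(H|data) = 0.066·0.75690 / (0.066·0.75690 + 0.934·0.015876) = 0.049955/0.064784 = 0.7711.

Posterior P(H) ≈ 0.7711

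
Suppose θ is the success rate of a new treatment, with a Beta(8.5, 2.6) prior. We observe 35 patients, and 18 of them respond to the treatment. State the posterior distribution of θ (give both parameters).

Posterior: Beta(26.5, 19.6)

Observing 18 successes and 17 failures updates Beta(8.5, 2.6) by adding the success and failure counts to the two shape parameters: α = 8.5+18 = 26.5, β = 2.6+17 = 19.6.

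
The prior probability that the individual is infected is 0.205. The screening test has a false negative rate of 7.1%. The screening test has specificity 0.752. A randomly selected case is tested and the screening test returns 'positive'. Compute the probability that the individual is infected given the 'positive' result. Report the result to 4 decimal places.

P(H | E) ≈ 0.4913

Let H be the event that the individual is infected. P(H) = 0.205, so P(¬H) = 0.795. With E the 'positive' result, P(E|H) = 0.929 and P(E|¬H) = 0.248.
P(E) = 0.929·0.205 + 0.248·0.795 = 0.19045 + 0.19716 = 0.38760.
By Bayes' theorem, P(H|E) = 0.19045 / 0.38760 = 0.4913.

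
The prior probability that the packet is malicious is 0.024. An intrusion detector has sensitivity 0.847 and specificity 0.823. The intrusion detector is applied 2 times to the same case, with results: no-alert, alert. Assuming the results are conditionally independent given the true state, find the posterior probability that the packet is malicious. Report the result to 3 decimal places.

With H the event that the packet is malicious, the joint likelihood of the observed sequence is P(data|H) = 0.153·0.847 = 0.12959 and P(data|¬H) = 0.823·0.177 = 0.14567.
Bayes: P(H|data) = 0.024·0.12959 / (0.024·0.12959 + 0.976·0.14567) = 0.0031102/0.14529 = 0.0214.

Posterior P(H) ≈ 0.021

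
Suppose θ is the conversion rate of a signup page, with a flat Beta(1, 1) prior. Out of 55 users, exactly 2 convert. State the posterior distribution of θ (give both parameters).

Posterior: Beta(3, 54)

The binomial likelihood is conjugate to the Beta prior: with 2 successes and 53 failures, the posterior is Beta(1+2, 1+53) = Beta(3, 54).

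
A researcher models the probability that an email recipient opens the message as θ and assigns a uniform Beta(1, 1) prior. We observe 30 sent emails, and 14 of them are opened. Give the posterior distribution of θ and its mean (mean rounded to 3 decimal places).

The binomial likelihood is conjugate to the Beta prior: with 14 successes and 16 failures, the posterior is Beta(1+14, 1+16) = Beta(15, 17).
Posterior mean = α/(α+β) = 15/32 = 0.469.

Posterior: Beta(15, 17); mean ≈ 0.469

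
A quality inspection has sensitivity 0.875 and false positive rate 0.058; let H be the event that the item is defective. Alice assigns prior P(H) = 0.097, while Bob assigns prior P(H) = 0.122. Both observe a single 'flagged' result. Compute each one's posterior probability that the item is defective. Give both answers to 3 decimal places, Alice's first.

Alice: 0.618; Bob: 0.677

The likelihood ratio for a 'flagged' result is 0.875/0.058 = 15.086.
Alice: prior odds 0.097/0.903 = 0.10742; posterior odds 1.6206; posterior probability 0.618.
Bob: prior odds 0.122/0.878 = 0.13895; posterior odds 2.0963; posterior probability 0.677.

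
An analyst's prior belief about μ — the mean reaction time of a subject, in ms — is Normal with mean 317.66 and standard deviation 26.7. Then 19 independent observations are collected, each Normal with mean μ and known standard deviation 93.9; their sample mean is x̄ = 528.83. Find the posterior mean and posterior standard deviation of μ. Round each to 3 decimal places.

Posterior mean ≈ 445.567; posterior SD ≈ 16.766

With known σ, the Normal prior is conjugate. Weight on the data is w = (n/σ²)/(n/σ² + 1/τ₀²) = 0.00215488/(0.00215488+0.00140274) = 0.60571.
Posterior mean = w·x̄ + (1−w)·μ₀ = 0.60571·528.83 + 0.39429·317.66 = 445.567. Posterior variance = 1/(0.00215488+0.00140274) = 281.087, so SD = 16.766.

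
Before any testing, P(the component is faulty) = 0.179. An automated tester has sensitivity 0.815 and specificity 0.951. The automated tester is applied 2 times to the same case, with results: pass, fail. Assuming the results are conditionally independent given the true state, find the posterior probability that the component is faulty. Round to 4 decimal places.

Posterior P(H) ≈ 0.4136

Let H be the event that the component is faulty; start with P(H) = 0.179. P('fail'|H) = 0.815, P('fail'|¬H) = 0.049.
Update on result 1 ('pass'): P(H) ← 0.185·0.1790 / (0.185·0.1790 + 0.951·0.8210) = 0.033115/0.81389 = 0.0407.
Update on result 2 ('fail'): P(H) ← 0.815·0.0407 / (0.815·0.0407 + 0.049·0.9593) = 0.033160/0.080167 = 0.4136.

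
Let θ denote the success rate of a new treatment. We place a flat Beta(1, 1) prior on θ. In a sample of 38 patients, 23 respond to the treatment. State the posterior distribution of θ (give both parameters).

The binomial likelihood is conjugate to the Beta prior: with 23 successes and 15 failures, the posterior is Beta(1+23, 1+15) = Beta(24, 16).

Posterior: Beta(24, 16)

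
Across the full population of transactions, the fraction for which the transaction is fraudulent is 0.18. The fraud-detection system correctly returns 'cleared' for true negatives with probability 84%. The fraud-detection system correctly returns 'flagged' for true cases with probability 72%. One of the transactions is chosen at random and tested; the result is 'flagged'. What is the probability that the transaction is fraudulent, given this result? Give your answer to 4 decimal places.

P(H | E) ≈ 0.4969

Let H be the event that the transaction is fraudulent. P(H) = 0.18, so P(¬H) = 0.82. With E the 'flagged' result, P(E|H) = 0.72 and P(E|¬H) = 0.16.
P(E) = 0.72·0.18 + 0.16·0.82 = 0.12960 + 0.13120 = 0.26080.
By Bayes' theorem, P(H|E) = 0.12960 / 0.26080 = 0.4969.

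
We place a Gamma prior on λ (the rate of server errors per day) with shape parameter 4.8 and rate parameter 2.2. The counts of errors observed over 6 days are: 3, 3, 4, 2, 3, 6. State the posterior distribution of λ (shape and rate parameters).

Posterior: Gamma(shape=25.8, rate=8.2)

Total count ∑xᵢ = 21 over n = 6 days.
Gamma is conjugate to the Poisson likelihood: posterior is Gamma(shape = 4.8+21 = 25.8, rate = 2.2+6 = 8.2).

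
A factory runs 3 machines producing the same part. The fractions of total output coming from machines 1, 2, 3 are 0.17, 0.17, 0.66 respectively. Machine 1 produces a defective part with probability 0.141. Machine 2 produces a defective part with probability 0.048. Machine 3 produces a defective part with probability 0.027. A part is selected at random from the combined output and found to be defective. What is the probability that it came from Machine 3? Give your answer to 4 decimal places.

Posterior probability ≈ 0.3568

Tabulate prior·likelihood by source: [1] prior 0.17, lik 0.141, product 0.02397; [2] prior 0.17, lik 0.048, product 0.008160; [3] prior 0.66, lik 0.027, product 0.01782.
Normalizing constant = 0.049950; the posterior for Machine 3 is its product over the sum, 0.01782/0.049950 = 0.3568.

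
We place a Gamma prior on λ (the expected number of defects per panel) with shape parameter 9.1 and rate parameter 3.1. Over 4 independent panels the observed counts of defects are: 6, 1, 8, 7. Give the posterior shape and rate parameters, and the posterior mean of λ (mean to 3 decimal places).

Posterior: Gamma(shape=31.1, rate=7.1); mean ≈ 4.380

The Poisson likelihood adds the total count to the shape and the number of exposure periods to the rate. Here ∑xᵢ = 22 and n = 4, so shape 9.1→31.1 and rate 3.1→7.1.
Posterior mean = shape/rate = 31.1/7.1 = 4.380.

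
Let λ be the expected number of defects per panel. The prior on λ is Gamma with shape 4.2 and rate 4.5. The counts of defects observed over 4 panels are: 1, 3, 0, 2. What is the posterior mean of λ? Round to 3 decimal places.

Total count ∑xᵢ = 6 over n = 4 panels.
Gamma is conjugate to the Poisson likelihood: posterior is Gamma(shape = 4.2+6 = 10.2, rate = 4.5+4 = 8.5).
E[λ | data] = 10.2/8.5 = 1.200.

Posterior mean ≈ 1.200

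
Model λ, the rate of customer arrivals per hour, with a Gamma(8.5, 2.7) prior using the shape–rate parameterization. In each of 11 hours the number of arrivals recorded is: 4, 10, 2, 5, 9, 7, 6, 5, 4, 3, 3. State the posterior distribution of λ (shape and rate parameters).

Posterior: Gamma(shape=66.5, rate=13.7)

Total count ∑xᵢ = 58 over n = 11 hours.
Gamma is conjugate to the Poisson likelihood: posterior is Gamma(shape = 8.5+58 = 66.5, rate = 2.7+11 = 13.7).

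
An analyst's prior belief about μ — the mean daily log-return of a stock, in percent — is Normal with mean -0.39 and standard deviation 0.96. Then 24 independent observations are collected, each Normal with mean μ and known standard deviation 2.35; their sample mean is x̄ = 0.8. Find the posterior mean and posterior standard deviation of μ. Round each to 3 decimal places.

Posterior mean ≈ 0.562; posterior SD ≈ 0.429

Prior precision 1/τ₀² = 1/0.96² = 1.08507; data precision n/σ² = 24/2.35² = 4.34586.
Posterior precision = 1.08507 + 4.34586 = 5.43093, giving posterior SD = 1/√5.43093 = 0.429.
Posterior mean = (1.08507·-0.39 + 4.34586·0.8) / 5.43093 = 0.562.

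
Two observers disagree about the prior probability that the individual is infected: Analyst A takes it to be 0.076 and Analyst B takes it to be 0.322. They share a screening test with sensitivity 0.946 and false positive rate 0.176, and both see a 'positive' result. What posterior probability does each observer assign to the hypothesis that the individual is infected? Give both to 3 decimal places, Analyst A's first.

Analyst A: 0.307; Analyst B: 0.719

The likelihood ratio for a 'positive' result is 0.946/0.176 = 5.3750.
Analyst A: prior odds 0.076/0.924 = 0.082251; posterior odds 0.44210; posterior probability 0.307.
Analyst B: prior odds 0.322/0.678 = 0.47493; posterior odds 2.5527; posterior probability 0.719.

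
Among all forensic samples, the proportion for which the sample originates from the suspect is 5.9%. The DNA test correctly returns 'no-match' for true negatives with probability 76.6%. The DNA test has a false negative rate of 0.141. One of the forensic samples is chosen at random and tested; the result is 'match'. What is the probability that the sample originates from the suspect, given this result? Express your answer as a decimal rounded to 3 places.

Let H be the event that the sample originates from the suspect. P(H) = 0.059, so P(¬H) = 0.941. With E the 'match' result, P(E|H) = 0.859 and P(E|¬H) = 0.234.
P(E) = 0.859·0.059 + 0.234·0.941 = 0.050681 + 0.22019 = 0.27088.
By Bayes' theorem, P(H|E) = 0.050681 / 0.27088 = 0.187.

P(H | E) ≈ 0.187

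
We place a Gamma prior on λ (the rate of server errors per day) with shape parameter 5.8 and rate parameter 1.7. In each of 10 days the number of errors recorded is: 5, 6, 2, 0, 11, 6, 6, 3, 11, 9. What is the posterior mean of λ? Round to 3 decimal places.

Posterior mean ≈ 5.538

The Poisson likelihood adds the total count to the shape and the number of exposure periods to the rate. Here ∑xᵢ = 59 and n = 10, so shape 5.8→64.8 and rate 1.7→11.7.
E[λ | data] = 64.8/11.7 = 5.538.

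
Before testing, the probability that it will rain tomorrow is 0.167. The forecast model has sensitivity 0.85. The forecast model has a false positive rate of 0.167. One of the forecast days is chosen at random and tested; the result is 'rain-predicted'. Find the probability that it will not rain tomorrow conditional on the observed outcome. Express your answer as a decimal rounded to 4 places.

Write H for 'it will rain tomorrow'. Prior odds H:¬H = 0.167/0.833 = 0.20048. For the 'rain-predicted' outcome, the likelihood ratio is 0.85/0.167 = 5.0898.
Posterior odds = 0.20048 × 5.0898 = 1.0204, so P(H|E) = 1.0204/(1+1.0204) = 0.5051. Then P(¬H|E) = 1 − 0.5051 = 0.4949.

P(¬H | E) ≈ 0.4949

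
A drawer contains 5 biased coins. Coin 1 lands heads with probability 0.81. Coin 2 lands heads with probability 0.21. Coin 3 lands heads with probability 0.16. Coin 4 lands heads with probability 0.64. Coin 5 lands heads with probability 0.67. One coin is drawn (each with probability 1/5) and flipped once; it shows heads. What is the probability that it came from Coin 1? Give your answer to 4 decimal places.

Posterior probability ≈ 0.3253

P(heads|C1) = 0.81; P(heads|C2) = 0.21; P(heads|C3) = 0.16; P(heads|C4) = 0.64; P(heads|C5) = 0.67.
Prior × likelihood for each source: 0.2·0.81=0.1620, 0.2·0.21=0.04200, 0.2·0.16=0.03200, 0.2·0.64=0.1280, 0.2·0.67=0.1340. Summing gives P(heads) = 0.49800.
P(Coin 1 | heads) = 0.1620 / 0.49800 = 0.3253.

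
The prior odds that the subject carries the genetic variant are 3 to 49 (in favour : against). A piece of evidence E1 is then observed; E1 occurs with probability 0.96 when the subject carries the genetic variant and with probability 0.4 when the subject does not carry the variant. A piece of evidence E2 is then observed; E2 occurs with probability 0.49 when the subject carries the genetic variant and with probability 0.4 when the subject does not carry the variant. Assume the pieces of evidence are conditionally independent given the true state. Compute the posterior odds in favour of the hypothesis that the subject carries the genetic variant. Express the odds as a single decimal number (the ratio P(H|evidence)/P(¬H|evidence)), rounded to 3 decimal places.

Prior odds = 3/49 = 0.061224.
Likelihood ratio for E1 = 0.96/0.4 = 2.4000.
Likelihood ratio for E2 = 0.49/0.4 = 1.2250.
Posterior odds = prior odds × LR₁ × LR₂ = 0.18000.

Posterior odds ≈ 0.180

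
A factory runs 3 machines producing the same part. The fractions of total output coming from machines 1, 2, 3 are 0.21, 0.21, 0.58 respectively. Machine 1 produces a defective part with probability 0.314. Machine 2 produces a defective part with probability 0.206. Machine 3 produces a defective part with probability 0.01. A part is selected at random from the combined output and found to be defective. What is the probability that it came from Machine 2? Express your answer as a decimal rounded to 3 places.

Tabulate prior·likelihood by source: [1] prior 0.21, lik 0.314, product 0.06594; [2] prior 0.21, lik 0.206, product 0.04326; [3] prior 0.58, lik 0.01, product 0.005800.
Normalizing constant = 0.11500; the posterior for Machine 2 is its product over the sum, 0.04326/0.11500 = 0.376.

Posterior probability ≈ 0.376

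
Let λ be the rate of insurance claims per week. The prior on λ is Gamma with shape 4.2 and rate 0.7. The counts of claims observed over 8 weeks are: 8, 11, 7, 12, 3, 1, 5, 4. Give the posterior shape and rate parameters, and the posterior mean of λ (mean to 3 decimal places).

Posterior: Gamma(shape=55.2, rate=8.7); mean ≈ 6.345

Total count ∑xᵢ = 51 over n = 8 weeks.
Gamma is conjugate to the Poisson likelihood: posterior is Gamma(shape = 4.2+51 = 55.2, rate = 0.7+8 = 8.7).
Posterior mean = shape/rate = 55.2/8.7 = 6.345.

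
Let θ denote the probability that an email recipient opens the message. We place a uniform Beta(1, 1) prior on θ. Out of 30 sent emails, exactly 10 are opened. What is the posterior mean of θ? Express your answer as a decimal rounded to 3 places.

Posterior mean ≈ 0.344

The binomial likelihood is conjugate to the Beta prior: with 10 successes and 20 failures, the posterior is Beta(1+10, 1+20) = Beta(11, 21).
E[θ | data] = 11/(11+21) = 0.344.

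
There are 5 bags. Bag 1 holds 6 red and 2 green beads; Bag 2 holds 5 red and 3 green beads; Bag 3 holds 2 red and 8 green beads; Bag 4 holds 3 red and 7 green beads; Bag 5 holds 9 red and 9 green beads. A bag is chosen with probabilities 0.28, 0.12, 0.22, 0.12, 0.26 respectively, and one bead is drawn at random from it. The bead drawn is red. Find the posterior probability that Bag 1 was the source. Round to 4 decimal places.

Posterior probability ≈ 0.4242

P(red|Bag 1) = 0.75; P(red|Bag 2) = 0.625; P(red|Bag 3) = 0.2; P(red|Bag 4) = 0.3; P(red|Bag 5) = 0.5.
Prior × likelihood for each source: 0.28·0.75=0.2100, 0.12·0.625=0.07500, 0.22·0.2=0.04400, 0.12·0.3=0.03600, 0.26·0.5=0.1300. Summing gives P(red) = 0.49500.
P(Bag 1 | red) = 0.2100 / 0.49500 = 0.4242.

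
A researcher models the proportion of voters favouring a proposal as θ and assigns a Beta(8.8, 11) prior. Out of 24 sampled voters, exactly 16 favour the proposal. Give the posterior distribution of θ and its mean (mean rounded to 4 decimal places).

The binomial likelihood is conjugate to the Beta prior: with 16 successes and 8 failures, the posterior is Beta(8.8+16, 11+8) = Beta(24.8, 19).
Posterior mean = α/(α+β) = 24.8/43.8 = 0.5662.

Posterior: Beta(24.8, 19); mean ≈ 0.5662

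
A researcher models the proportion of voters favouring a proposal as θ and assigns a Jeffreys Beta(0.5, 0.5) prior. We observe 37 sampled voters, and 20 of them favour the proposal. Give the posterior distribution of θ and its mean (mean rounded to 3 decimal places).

Observing 20 successes and 17 failures updates Beta(0.5, 0.5) by adding the success and failure counts to the two shape parameters: α = 0.5+20 = 20.5, β = 0.5+17 = 17.5.
E[θ | data] = 20.5/(20.5+17.5) = 0.539.

Posterior: Beta(20.5, 17.5); mean ≈ 0.539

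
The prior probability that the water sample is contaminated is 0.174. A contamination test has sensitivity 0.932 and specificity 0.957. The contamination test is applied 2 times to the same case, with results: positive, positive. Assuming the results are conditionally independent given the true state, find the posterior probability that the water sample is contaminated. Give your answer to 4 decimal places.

Let H be the event that the water sample is contaminated; start with P(H) = 0.174. P('positive'|H) = 0.932, P('positive'|¬H) = 0.043.
Update on result 1 ('positive'): P(H) ← 0.932·0.1740 / (0.932·0.1740 + 0.043·0.8260) = 0.16217/0.19769 = 0.8203.
Update on result 2 ('positive'): P(H) ← 0.932·0.8203 / (0.932·0.8203 + 0.043·0.1797) = 0.76455/0.77227 = 0.9900.

Posterior P(H) ≈ 0.9900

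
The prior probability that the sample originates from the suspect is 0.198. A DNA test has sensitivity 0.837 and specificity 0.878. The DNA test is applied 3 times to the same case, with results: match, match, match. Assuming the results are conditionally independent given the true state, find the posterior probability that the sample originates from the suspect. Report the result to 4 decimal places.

Let H be the event that the sample originates from the suspect; start with P(H) = 0.198. P('match'|H) = 0.837, P('match'|¬H) = 0.122.
Update on result 1 ('match'): P(H) ← 0.837·0.1980 / (0.837·0.1980 + 0.122·0.8020) = 0.16573/0.26357 = 0.6288.
Update on result 2 ('match'): P(H) ← 0.837·0.6288 / (0.837·0.6288 + 0.122·0.3712) = 0.52628/0.57157 = 0.9208.
Update on result 3 ('match'): P(H) ← 0.837·0.9208 / (0.837·0.9208 + 0.122·0.0792) = 0.77068/0.78035 = 0.9876.

Posterior P(H) ≈ 0.9876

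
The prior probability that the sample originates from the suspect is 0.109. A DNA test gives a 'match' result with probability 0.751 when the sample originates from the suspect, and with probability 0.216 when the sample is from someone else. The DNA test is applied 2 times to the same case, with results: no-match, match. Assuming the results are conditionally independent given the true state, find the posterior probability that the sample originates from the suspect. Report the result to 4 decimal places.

Posterior P(H) ≈ 0.1190

Let H be the event that the sample originates from the suspect; start with P(H) = 0.109. P('match'|H) = 0.751, P('match'|¬H) = 0.216.
Update on result 1 ('no-match'): P(H) ← 0.249·0.1090 / (0.249·0.1090 + 0.784·0.8910) = 0.027141/0.72569 = 0.0374.
Update on result 2 ('match'): P(H) ← 0.751·0.0374 / (0.751·0.0374 + 0.216·0.9626) = 0.028088/0.23601 = 0.1190.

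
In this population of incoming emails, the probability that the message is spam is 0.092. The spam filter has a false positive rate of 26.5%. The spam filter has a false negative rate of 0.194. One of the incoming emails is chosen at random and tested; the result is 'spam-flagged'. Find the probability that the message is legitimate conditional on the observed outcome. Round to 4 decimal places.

P(¬H | E) ≈ 0.7644

Write H for 'the message is spam'. Prior odds H:¬H = 0.092/0.908 = 0.10132. For the 'spam-flagged' outcome, the likelihood ratio is 0.806/0.265 = 3.0415.
Posterior odds = 0.10132 × 3.0415 = 0.30817, so P(H|E) = 0.30817/(1+0.30817) = 0.2356. Then P(¬H|E) = 1 − 0.2356 = 0.7644.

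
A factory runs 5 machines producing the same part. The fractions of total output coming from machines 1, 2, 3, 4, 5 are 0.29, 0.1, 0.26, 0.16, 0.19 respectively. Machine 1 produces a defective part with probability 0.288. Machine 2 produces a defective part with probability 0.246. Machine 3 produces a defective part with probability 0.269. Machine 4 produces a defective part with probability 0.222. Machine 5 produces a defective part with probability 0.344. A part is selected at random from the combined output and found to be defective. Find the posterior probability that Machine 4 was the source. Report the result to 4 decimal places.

Posterior probability ≈ 0.1273

P(defective|M1) = 0.288; P(defective|M2) = 0.246; P(defective|M3) = 0.269; P(defective|M4) = 0.222; P(defective|M5) = 0.344.
Prior × likelihood for each source: 0.29·0.288=0.08352, 0.1·0.246=0.02460, 0.26·0.269=0.06994, 0.16·0.222=0.03552, 0.19·0.344=0.06536. Summing gives P(defective) = 0.27894.
P(Machine 4 | defective) = 0.03552 / 0.27894 = 0.1273.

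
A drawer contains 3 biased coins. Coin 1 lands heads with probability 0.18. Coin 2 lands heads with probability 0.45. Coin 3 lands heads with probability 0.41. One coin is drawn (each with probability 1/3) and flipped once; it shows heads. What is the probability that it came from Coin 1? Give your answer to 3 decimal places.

Posterior probability ≈ 0.173

P(heads|C1) = 0.18; P(heads|C2) = 0.45; P(heads|C3) = 0.41.
Prior × likelihood for each source: 0.333333·0.18=0.06000, 0.333333·0.45=0.1500, 0.333333·0.41=0.1367. Summing gives P(heads) = 0.34667.
P(Coin 1 | heads) = 0.06000 / 0.34667 = 0.173.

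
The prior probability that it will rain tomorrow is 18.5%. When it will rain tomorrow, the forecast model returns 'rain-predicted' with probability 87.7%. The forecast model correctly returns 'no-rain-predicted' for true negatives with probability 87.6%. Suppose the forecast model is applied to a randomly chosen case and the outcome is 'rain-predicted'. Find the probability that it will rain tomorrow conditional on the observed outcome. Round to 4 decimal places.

Let H be the event that it will rain tomorrow. P(H) = 0.185, so P(¬H) = 0.815. With E the 'rain-predicted' result, P(E|H) = 0.877 and P(E|¬H) = 0.124.
P(E) = 0.877·0.185 + 0.124·0.815 = 0.16225 + 0.10106 = 0.26331.
By Bayes' theorem, P(H|E) = 0.16225 / 0.26331 = 0.6162.

P(H | E) ≈ 0.6162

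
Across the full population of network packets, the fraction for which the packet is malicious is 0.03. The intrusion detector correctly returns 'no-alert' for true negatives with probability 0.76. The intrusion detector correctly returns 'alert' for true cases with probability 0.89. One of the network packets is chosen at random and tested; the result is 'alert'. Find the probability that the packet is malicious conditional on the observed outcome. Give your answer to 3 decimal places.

Write H for 'the packet is malicious'. Prior odds H:¬H = 0.03/0.97 = 0.030928. For the 'alert' outcome, the likelihood ratio is 0.89/0.24 = 3.7083.
Posterior odds = 0.030928 × 3.7083 = 0.11469, so P(H|E) = 0.11469/(1+0.11469) = 0.103.

P(H | E) ≈ 0.103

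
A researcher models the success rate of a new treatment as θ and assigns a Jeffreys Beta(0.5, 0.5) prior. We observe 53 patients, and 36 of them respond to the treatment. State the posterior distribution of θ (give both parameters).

Observing 36 successes and 17 failures updates Beta(0.5, 0.5) by adding the success and failure counts to the two shape parameters: α = 0.5+36 = 36.5, β = 0.5+17 = 17.5.

Posterior: Beta(36.5, 17.5)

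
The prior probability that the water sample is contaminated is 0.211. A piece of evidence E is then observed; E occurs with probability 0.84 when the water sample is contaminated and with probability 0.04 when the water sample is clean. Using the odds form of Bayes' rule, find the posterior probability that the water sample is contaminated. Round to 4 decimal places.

Posterior probability ≈ 0.8489

Prior odds = 0.211/(1−0.211) = 0.26743. In log-odds, ln(0.26743) = -1.3189.
Add log likelihood ratio: ln(21.000) = 3.0445.
Posterior log-odds = 1.7256, so posterior odds = exp(1.7256) = 5.6160. Converting, P(H|E) = 5.6160/6.6160 = 0.8489.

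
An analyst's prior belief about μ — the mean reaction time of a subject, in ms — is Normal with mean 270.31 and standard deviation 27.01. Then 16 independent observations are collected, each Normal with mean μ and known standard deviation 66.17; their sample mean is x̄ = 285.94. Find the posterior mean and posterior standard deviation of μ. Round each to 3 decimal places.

Posterior mean ≈ 281.676; posterior SD ≈ 14.107

With known σ, the Normal prior is conjugate. Weight on the data is w = (n/σ²)/(n/σ² + 1/τ₀²) = 0.00365425/(0.00365425+0.00137073) = 0.72722.
Posterior mean = w·x̄ + (1−w)·μ₀ = 0.72722·285.94 + 0.27278·270.31 = 281.676. Posterior variance = 1/(0.00365425+0.00137073) = 199.006, so SD = 14.107.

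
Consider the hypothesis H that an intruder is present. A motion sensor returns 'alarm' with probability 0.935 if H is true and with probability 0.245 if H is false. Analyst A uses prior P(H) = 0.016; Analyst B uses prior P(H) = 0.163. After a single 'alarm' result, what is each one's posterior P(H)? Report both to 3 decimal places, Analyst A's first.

The likelihood ratio for an 'alarm' result is 0.935/0.245 = 3.8163.
Analyst A: prior odds 0.016/0.984 = 0.016260; posterior odds 0.062054; posterior probability 0.058.
Analyst B: prior odds 0.163/0.837 = 0.19474; posterior odds 0.74320; posterior probability 0.426.

Analyst A: 0.058; Analyst B: 0.426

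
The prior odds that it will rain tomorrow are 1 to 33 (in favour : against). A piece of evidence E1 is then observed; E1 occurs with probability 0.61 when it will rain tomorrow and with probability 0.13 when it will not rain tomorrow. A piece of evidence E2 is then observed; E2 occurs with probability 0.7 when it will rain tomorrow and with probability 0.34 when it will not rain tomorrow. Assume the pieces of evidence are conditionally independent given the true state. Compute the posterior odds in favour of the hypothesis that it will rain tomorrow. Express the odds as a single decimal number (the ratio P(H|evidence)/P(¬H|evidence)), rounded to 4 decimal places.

Posterior odds ≈ 0.2927

Prior odds = 1/33 = 0.030303. In log-odds, ln(0.030303) = -3.4965.
Add log likelihood ratios: ln(4.6923) + ln(2.0588) = 2.2681.
Posterior log-odds = -1.2284, so posterior odds = exp(-1.2284) = 0.29275.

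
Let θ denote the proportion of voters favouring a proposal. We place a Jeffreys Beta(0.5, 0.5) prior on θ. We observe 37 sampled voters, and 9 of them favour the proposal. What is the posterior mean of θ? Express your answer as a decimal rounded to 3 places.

The binomial likelihood is conjugate to the Beta prior: with 9 successes and 28 failures, the posterior is Beta(0.5+9, 0.5+28) = Beta(9.5, 28.5).
E[θ | data] = 9.5/(9.5+28.5) = 0.250.

Posterior mean ≈ 0.250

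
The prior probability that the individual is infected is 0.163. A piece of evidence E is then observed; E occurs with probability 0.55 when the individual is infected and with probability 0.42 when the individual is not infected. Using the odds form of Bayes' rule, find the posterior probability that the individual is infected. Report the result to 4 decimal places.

Posterior probability ≈ 0.2032

Prior odds = 0.163/(1−0.163) = 0.19474. In log-odds, ln(0.19474) = -1.6361.
Add log likelihood ratio: ln(1.3095) = 0.26966.
Posterior log-odds = -1.3664, so posterior odds = exp(-1.3664) = 0.25502. Converting, P(H|E) = 0.25502/1.2550 = 0.2032.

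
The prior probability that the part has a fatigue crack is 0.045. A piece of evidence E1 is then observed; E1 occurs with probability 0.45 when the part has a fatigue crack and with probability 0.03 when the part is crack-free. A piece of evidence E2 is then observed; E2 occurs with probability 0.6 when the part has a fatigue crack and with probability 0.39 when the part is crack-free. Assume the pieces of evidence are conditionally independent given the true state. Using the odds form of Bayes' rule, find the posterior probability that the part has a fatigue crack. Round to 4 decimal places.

Posterior probability ≈ 0.5209

Prior odds = 0.045/(1−0.045) = 0.047120. In log-odds, ln(0.047120) = -3.0550.
Add log likelihood ratios: ln(15.000) + ln(1.5385) = 3.1388.
Posterior log-odds = 0.083784, so posterior odds = exp(0.083784) = 1.0874. Converting, P(H|E) = 1.0874/2.0874 = 0.5209.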